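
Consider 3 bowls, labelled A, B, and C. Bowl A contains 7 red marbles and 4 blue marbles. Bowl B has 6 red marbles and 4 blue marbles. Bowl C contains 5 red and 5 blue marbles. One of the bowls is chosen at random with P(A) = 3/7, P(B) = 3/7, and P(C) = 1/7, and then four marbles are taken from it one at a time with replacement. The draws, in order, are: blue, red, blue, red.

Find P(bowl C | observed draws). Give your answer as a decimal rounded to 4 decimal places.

0.1579

Under each hypothesis, the probability of the observed sequence is: P(data | bowl A) = (4/11)(7/11)(4/11)(7/11) = 0.053548; P(data | bowl B) = (4/10)(6/10)(4/10)(6/10) = 0.0576; P(data | bowl C) = (5/10)(5/10)(5/10)(5/10) = 0.0625.
The prior-weighted likelihoods are 3/7 · 0.053548 = 0.022949, 3/7 · 0.0576 = 0.024686, 1/7 · 0.0625 = 0.0089286; summing to 0.056564.
By Bayes' rule, P(bowl C | data) = (0.0089286) / (0.056564) = 0.15785.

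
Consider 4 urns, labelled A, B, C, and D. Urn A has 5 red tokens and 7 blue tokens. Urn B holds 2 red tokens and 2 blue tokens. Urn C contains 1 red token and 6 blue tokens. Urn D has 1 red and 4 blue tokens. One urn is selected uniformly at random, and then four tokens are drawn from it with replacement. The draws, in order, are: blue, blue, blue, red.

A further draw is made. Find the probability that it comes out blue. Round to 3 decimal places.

0.707

The likelihood of the observed sequence under each hypothesis: P(data | urn A) = (7/12)(7/12)(7/12)(5/12) = 0.082706; P(data | urn B) = (2/4)(2/4)(2/4)(2/4) = 0.0625; P(data | urn C) = (6/7)(6/7)(6/7)(1/7) = 0.089963; P(data | urn D) = (4/5)(4/5)(4/5)(1/5) = 0.1024.
Multiplying each by its prior: 1/4 · 0.082706 = 0.020677, 1/4 · 0.0625 = 0.015625, 1/4 · 0.089963 = 0.022491, 1/4 · 0.1024 = 0.0256; summing to 0.084392.
The posterior is then P(urn A | data) = 0.24501, P(urn B | data) = 0.18515, P(urn C | data) = 0.2665, P(urn D | data) = 0.30335.
The predictive probability is P(blue next | data) = (7/12)(0.24501) + (1/2)(0.18515) + (6/7)(0.2665) + (4/5)(0.30335) = 0.7066.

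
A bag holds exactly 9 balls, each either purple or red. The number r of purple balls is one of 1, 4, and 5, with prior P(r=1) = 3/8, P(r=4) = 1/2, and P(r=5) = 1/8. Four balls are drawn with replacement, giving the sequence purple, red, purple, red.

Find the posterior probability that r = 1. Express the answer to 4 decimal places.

The likelihood of the observed sequence under each hypothesis: P(data | r = 1) = (1/9)(8/9)(1/9)(8/9) = 0.0097546; P(data | r = 4) = (4/9)(5/9)(4/9)(5/9) = 0.060966; P(data | r = 5) = (5/9)(4/9)(5/9)(4/9) = 0.060966.
The prior-weighted likelihoods are 3/8 · 0.0097546 = 0.003658, 1/2 · 0.060966 = 0.030483, 1/8 · 0.060966 = 0.0076208; with total 0.041762.
By Bayes' rule, P(r = 1 | data) = (0.003658) / (0.041762) = 0.087591.

0.0876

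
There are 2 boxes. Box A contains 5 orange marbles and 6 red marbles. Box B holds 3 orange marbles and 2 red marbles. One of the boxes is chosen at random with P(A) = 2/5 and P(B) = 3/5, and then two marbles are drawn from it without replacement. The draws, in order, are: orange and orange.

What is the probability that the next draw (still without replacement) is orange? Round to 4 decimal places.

For each hypothesis, P(data | H) works out to: P(data | box A) = (5/11)(4/10) = 2/11; P(data | box B) = (3/5)(2/4) = 3/10.
Multiplying each by its prior: 2/5 · 2/11 = 4/55, 3/5 · 3/10 = 9/50; summing to 139/550.
Dividing through by the total gives posterior P(box A | data) = 40/139, P(box B | data) = 99/139.
So P(orange next | data) = Σ P(orange next | H) P(H | data) = (1/3)(40/139) + (1/3)(99/139) = 1/3.

0.3333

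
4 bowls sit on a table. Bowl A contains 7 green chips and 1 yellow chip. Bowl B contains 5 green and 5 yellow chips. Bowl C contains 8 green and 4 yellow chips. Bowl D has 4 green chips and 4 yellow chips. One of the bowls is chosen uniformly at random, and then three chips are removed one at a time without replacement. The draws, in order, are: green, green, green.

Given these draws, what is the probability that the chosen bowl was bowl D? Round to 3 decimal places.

0.069

For each hypothesis, P(data | H) works out to: P(data | bowl A) = (7/8)(6/7)(5/6) = 0.625; P(data | bowl B) = (5/10)(4/9)(3/8) = 0.083333; P(data | bowl C) = (8/12)(7/11)(6/10) = 0.25455; P(data | bowl D) = (4/8)(3/7)(2/6) = 0.071429.
Multiplying each by its prior: 1/4 · 0.625 = 0.15625, 1/4 · 0.083333 = 0.020833, 1/4 · 0.25455 = 0.063636, 1/4 · 0.071429 = 0.017857; these sum to 0.25858.
Hence P(bowl D | data) = (0.017857) / (0.25858) = 0.069059.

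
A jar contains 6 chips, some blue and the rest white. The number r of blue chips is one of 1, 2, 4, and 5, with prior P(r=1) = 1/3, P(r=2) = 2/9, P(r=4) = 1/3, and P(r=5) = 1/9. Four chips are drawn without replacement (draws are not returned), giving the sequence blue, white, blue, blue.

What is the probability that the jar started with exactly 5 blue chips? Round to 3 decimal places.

The likelihood of the observed sequence under each hypothesis: P(data | r = 1) = (1/6)(5/5)(0/4) = 0; P(data | r = 2) = (2/6)(4/5)(1/4)(0/3) = 0; P(data | r = 4) = (4/6)(2/5)(3/4)(2/3) = 2/15; P(data | r = 5) = (5/6)(1/5)(4/4)(3/3) = 1/6.
The prior-weighted likelihoods are 1/3 · 0 = 0, 2/9 · 0 = 0, 1/3 · 2/15 = 2/45, 1/9 · 1/6 = 1/54; with total 17/270.
Therefore the posterior P(r = 5 | data) = (1/54) / (17/270) = 5/17.

0.294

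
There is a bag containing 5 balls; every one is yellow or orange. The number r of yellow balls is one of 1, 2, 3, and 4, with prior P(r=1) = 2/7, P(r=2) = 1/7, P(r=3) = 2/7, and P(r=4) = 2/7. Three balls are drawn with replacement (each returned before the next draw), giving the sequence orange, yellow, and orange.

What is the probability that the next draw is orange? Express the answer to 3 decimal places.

0.580

Under each hypothesis, the probability of the observed sequence is: P(data | r = 1) = (4/5)(1/5)(4/5) = 16/125; P(data | r = 2) = (3/5)(2/5)(3/5) = 18/125; P(data | r = 3) = (2/5)(3/5)(2/5) = 12/125; P(data | r = 4) = (1/5)(4/5)(1/5) = 4/125.
The prior-weighted likelihoods are 2/7 · 16/125 = 32/875, 1/7 · 18/125 = 18/875, 2/7 · 12/125 = 24/875, 2/7 · 4/125 = 8/875; with total 82/875.
Dividing through by the total gives posterior P(r = 1 | data) = 16/41, P(r = 2 | data) = 9/41, P(r = 3 | data) = 12/41, P(r = 4 | data) = 4/41.
So P(orange next | data) = Σ P(orange next | H) P(H | data) = (4/5)(16/41) + (3/5)(9/41) + (2/5)(12/41) + (1/5)(4/41) = 119/205.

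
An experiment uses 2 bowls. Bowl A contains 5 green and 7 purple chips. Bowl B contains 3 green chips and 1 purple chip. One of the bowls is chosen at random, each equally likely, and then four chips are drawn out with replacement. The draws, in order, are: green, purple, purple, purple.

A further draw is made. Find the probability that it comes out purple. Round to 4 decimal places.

0.5420

The likelihood of the observed sequence under each hypothesis: P(data | bowl A) = (5/12)(7/12)(7/12)(7/12) = 0.082706; P(data | bowl B) = (3/4)(1/4)(1/4)(1/4) = 0.011719.
The prior-weighted likelihoods are 1/2 · 0.082706 = 0.041353, 1/2 · 0.011719 = 0.0058594; with total 0.047213.
Dividing through by the total gives posterior P(bowl A | data) = 0.87589, P(bowl B | data) = 0.12411.
Averaging over the posterior, P(purple next | data) = (7/12)(0.87589) + (1/4)(0.12411) = 0.54196.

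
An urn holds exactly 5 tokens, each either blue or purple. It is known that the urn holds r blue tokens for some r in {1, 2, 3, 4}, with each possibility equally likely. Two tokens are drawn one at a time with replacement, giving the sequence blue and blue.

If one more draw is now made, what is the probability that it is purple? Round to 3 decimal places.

0.333

Compute the likelihood of the observed sequence for each case: P(data | r = 1) = (1/5)(1/5) = 1/25; P(data | r = 2) = (2/5)(2/5) = 4/25; P(data | r = 3) = (3/5)(3/5) = 9/25; P(data | r = 4) = (4/5)(4/5) = 16/25.
Multiplying each by its prior: 1/4 · 1/25 = 1/100, 1/4 · 4/25 = 1/25, 1/4 · 9/25 = 9/100, 1/4 · 16/25 = 4/25; summing to 3/10.
Dividing through by the total gives posterior P(r = 1 | data) = 1/30, P(r = 2 | data) = 2/15, P(r = 3 | data) = 3/10, P(r = 4 | data) = 8/15.
Averaging over the posterior, P(purple next | data) = (4/5)(1/30) + (3/5)(2/15) + (2/5)(3/10) + (1/5)(8/15) = 1/3.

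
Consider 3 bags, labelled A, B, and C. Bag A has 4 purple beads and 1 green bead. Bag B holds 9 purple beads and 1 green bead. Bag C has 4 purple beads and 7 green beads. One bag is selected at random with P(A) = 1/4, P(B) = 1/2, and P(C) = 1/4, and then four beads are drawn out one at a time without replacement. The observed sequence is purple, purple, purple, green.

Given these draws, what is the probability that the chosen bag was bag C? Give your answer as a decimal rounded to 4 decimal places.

Under each hypothesis, the probability of the observed sequence is: P(data | bag A) = (4/5)(3/4)(2/3)(1/2) = 0.2; P(data | bag B) = (9/10)(8/9)(7/8)(1/7) = 0.1; P(data | bag C) = (4/11)(3/10)(2/9)(7/8) = 0.021212.
The prior-weighted likelihoods are 1/4 · 0.2 = 0.05, 1/2 · 0.1 = 0.05, 1/4 · 0.021212 = 0.005303; with total 0.1053.
Therefore the posterior P(bag C | data) = (0.005303) / (0.1053) = 0.05036.

0.0504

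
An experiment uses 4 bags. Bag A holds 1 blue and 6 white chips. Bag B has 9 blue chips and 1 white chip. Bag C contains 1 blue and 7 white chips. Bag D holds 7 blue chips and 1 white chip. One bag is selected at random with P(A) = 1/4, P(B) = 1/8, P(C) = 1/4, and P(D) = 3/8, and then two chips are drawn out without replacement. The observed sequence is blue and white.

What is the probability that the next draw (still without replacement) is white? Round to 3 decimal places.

The likelihood of the observed sequence under each hypothesis: P(data | bag A) = (1/7)(6/6) = 0.14286; P(data | bag B) = (9/10)(1/9) = 0.1; P(data | bag C) = (1/8)(7/7) = 0.125; P(data | bag D) = (7/8)(1/7) = 0.125.
Multiplying each by its prior: 1/4 · 0.14286 = 0.035714, 1/8 · 0.1 = 0.0125, 1/4 · 0.125 = 0.03125, 3/8 · 0.125 = 0.046875; these sum to 0.12634.
Normalising, the posterior is P(bag A | data) = 0.28269, P(bag B | data) = 0.09894, P(bag C | data) = 0.24735, P(bag D | data) = 0.37102.
So P(white next | data) = Σ P(white next | H) P(H | data) = (1)(0.28269) + (0)(0.09894) + (1)(0.24735) + (0)(0.37102) = 0.53004.

0.530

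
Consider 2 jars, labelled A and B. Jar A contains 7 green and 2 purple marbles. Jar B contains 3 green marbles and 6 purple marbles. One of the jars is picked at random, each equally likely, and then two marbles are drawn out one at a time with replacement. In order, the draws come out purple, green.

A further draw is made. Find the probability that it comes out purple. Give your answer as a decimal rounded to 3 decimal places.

0.472

Compute the likelihood of the observed sequence for each case: P(data | jar A) = (2/9)(7/9) = 14/81; P(data | jar B) = (6/9)(3/9) = 2/9.
Weighting by the prior gives 1/2 · 14/81 = 7/81, 1/2 · 2/9 = 1/9; with total 16/81.
Dividing through by the total gives posterior P(jar A | data) = 7/16, P(jar B | data) = 9/16.
Averaging over the posterior, P(purple next | data) = (2/9)(7/16) + (2/3)(9/16) = 17/36.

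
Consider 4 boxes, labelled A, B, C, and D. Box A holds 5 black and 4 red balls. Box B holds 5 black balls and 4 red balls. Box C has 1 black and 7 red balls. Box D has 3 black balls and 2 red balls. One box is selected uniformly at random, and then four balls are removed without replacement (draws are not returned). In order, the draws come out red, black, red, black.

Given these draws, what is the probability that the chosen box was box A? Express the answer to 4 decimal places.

The likelihood of the observed sequence under each hypothesis: P(data | box A) = (4/9)(5/8)(3/7)(4/6) = 0.079365; P(data | box B) = (4/9)(5/8)(3/7)(4/6) = 0.079365; P(data | box C) = (7/8)(1/7)(6/6)(0/5) = 0; P(data | box D) = (2/5)(3/4)(1/3)(2/2) = 0.1.
Weighting by the prior gives 1/4 · 0.079365 = 0.019841, 1/4 · 0.079365 = 0.019841, 1/4 · 0 = 0, 1/4 · 0.1 = 0.025; these sum to 0.064683.
Hence P(box A | data) = (0.019841) / (0.064683) = 0.30675.

0.3067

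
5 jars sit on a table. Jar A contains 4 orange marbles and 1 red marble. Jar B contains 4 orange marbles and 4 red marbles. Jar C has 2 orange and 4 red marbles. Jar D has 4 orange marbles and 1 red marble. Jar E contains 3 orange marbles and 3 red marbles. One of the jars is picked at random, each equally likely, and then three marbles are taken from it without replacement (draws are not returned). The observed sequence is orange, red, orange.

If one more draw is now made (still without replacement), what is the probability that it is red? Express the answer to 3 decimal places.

0.332

The likelihood of the observed sequence under each hypothesis: P(data | jar A) = (4/5)(1/4)(3/3) = 0.2; P(data | jar B) = (4/8)(4/7)(3/6) = 0.14286; P(data | jar C) = (2/6)(4/5)(1/4) = 0.066667; P(data | jar D) = (4/5)(1/4)(3/3) = 0.2; P(data | jar E) = (3/6)(3/5)(2/4) = 0.15.
Multiplying each by its prior: 1/5 · 0.2 = 0.04, 1/5 · 0.14286 = 0.028571, 1/5 · 0.066667 = 0.013333, 1/5 · 0.2 = 0.04, 1/5 · 0.15 = 0.03; with total 0.1519.
The posterior is then P(jar A | data) = 0.26332, P(jar B | data) = 0.18809, P(jar C | data) = 0.087774, P(jar D | data) = 0.26332, P(jar E | data) = 0.19749.
The predictive probability is P(red next | data) = (0)(0.26332) + (3/5)(0.18809) + (1)(0.087774) + (0)(0.26332) + (2/3)(0.19749) = 0.33229.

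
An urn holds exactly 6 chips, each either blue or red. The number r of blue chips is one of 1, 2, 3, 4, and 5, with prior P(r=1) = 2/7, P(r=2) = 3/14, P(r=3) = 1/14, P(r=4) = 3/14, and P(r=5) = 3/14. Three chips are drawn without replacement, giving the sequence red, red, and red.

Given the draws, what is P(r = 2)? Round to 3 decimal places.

0.226

The likelihood of the observed sequence under each hypothesis: P(data | r = 1) = (5/6)(4/5)(3/4) = 1/2; P(data | r = 2) = (4/6)(3/5)(2/4) = 1/5; P(data | r = 3) = (3/6)(2/5)(1/4) = 1/20; P(data | r = 4) = (2/6)(1/5)(0/4) = 0; P(data | r = 5) = (1/6)(0/5) = 0.
Multiplying each by its prior: 2/7 · 1/2 = 1/7, 3/14 · 1/5 = 3/70, 1/14 · 1/20 = 1/280, 3/14 · 0 = 0, 3/14 · 0 = 0; with total 53/280.
By Bayes' rule, P(r = 2 | data) = (3/70) / (53/280) = 12/53.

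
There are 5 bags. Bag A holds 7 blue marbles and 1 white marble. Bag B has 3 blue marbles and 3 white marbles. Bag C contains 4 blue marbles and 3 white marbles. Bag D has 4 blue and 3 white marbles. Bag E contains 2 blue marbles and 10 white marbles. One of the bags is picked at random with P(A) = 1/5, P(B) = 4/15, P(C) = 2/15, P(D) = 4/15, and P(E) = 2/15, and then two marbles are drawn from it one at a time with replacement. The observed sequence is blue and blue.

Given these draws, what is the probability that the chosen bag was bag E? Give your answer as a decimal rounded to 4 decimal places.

Compute the likelihood of the observed sequence for each case: P(data | bag A) = (7/8)(7/8) = 0.76562; P(data | bag B) = (3/6)(3/6) = 0.25; P(data | bag C) = (4/7)(4/7) = 0.32653; P(data | bag D) = (4/7)(4/7) = 0.32653; P(data | bag E) = (2/12)(2/12) = 0.027778.
The prior-weighted likelihoods are 1/5 · 0.76562 = 0.15313, 4/15 · 0.25 = 0.066667, 2/15 · 0.32653 = 0.043537, 4/15 · 0.32653 = 0.087075, 2/15 · 0.027778 = 0.0037037; these sum to 0.35411.
So P(bag E | data) = (0.0037037) / (0.35411) = 0.010459.

0.0105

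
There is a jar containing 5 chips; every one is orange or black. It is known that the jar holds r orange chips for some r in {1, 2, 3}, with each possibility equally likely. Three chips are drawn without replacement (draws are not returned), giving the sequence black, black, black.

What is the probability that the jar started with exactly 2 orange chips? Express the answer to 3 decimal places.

0.200

The likelihood of the observed sequence under each hypothesis: P(data | r = 1) = (4/5)(3/4)(2/3) = 2/5; P(data | r = 2) = (3/5)(2/4)(1/3) = 1/10; P(data | r = 3) = (2/5)(1/4)(0/3) = 0.
The prior-weighted likelihoods are 1/3 · 2/5 = 2/15, 1/3 · 1/10 = 1/30, 1/3 · 0 = 0; these sum to 1/6.
So P(r = 2 | data) = (1/30) / (1/6) = 1/5.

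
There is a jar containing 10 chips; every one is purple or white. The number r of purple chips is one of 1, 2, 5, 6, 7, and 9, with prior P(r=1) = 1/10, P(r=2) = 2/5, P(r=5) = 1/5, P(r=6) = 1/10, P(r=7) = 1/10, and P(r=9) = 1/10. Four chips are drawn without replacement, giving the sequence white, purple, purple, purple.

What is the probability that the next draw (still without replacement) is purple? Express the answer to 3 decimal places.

Compute the likelihood of the observed sequence for each case: P(data | r = 1) = (9/10)(1/9)(0/8) = 0; P(data | r = 2) = (8/10)(2/9)(1/8)(0/7) = 0; P(data | r = 5) = (5/10)(5/9)(4/8)(3/7) = 0.059524; P(data | r = 6) = (4/10)(6/9)(5/8)(4/7) = 0.095238; P(data | r = 7) = (3/10)(7/9)(6/8)(5/7) = 0.125; P(data | r = 9) = (1/10)(9/9)(8/8)(7/7) = 0.1.
Weighting by the prior gives 1/10 · 0 = 0, 2/5 · 0 = 0, 1/5 · 0.059524 = 0.011905, 1/10 · 0.095238 = 0.0095238, 1/10 · 0.125 = 0.0125, 1/10 · 0.1 = 0.01; summing to 0.043929.
Normalising, the posterior is P(r = 1 | data) = 0, P(r = 2 | data) = 0, P(r = 5 | data) = 0.271, P(r = 6 | data) = 0.2168, P(r = 7 | data) = 0.28455, P(r = 9 | data) = 0.22764.
The predictive probability is P(purple next | data) = (1/3)(0.271) + (1/2)(0.2168) + (2/3)(0.28455) + (1)(0.22764) = 0.61608.

0.616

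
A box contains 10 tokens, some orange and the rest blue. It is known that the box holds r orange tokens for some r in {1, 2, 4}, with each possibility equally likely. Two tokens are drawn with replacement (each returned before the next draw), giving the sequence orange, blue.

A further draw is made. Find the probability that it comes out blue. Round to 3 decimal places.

Under each hypothesis, the probability of the observed sequence is: P(data | r = 1) = (1/10)(9/10) = 9/100; P(data | r = 2) = (2/10)(8/10) = 4/25; P(data | r = 4) = (4/10)(6/10) = 6/25.
Weighting by the prior gives 1/3 · 9/100 = 3/100, 1/3 · 4/25 = 4/75, 1/3 · 6/25 = 2/25; these sum to 49/300.
Normalising, the posterior is P(r = 1 | data) = 9/49, P(r = 2 | data) = 16/49, P(r = 4 | data) = 24/49.
The predictive probability is P(blue next | data) = (9/10)(9/49) + (4/5)(16/49) + (3/5)(24/49) = 353/490.

0.720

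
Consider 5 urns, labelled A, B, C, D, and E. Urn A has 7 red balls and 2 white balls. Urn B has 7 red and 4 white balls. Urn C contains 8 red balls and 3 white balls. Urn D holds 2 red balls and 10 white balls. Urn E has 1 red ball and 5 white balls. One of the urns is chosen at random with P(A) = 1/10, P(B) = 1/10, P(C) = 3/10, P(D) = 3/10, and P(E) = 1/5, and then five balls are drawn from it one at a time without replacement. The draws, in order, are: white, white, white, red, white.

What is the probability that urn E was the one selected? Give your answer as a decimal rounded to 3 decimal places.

0.509

For each hypothesis, P(data | H) works out to: P(data | urn A) = (2/9)(1/8)(0/7) = 0; P(data | urn B) = (4/11)(3/10)(2/9)(7/8)(1/7) = 0.0030303; P(data | urn C) = (3/11)(2/10)(1/9)(8/8)(0/7) = 0; P(data | urn D) = (10/12)(9/11)(8/10)(2/9)(7/8) = 0.10606; P(data | urn E) = (5/6)(4/5)(3/4)(1/3)(2/2) = 0.16667.
The prior-weighted likelihoods are 1/10 · 0 = 0, 1/10 · 0.0030303 = 0.00030303, 3/10 · 0 = 0, 3/10 · 0.10606 = 0.031818, 1/5 · 0.16667 = 0.033333; these sum to 0.065455.
Therefore the posterior P(urn E | data) = (0.033333) / (0.065455) = 0.50926.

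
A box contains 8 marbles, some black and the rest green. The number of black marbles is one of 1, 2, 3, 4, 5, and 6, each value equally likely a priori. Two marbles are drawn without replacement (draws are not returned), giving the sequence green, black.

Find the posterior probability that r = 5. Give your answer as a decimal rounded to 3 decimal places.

The likelihood of the observed sequence under each hypothesis: P(data | r = 1) = (7/8)(1/7) = 1/8; P(data | r = 2) = (6/8)(2/7) = 3/14; P(data | r = 3) = (5/8)(3/7) = 15/56; P(data | r = 4) = (4/8)(4/7) = 2/7; P(data | r = 5) = (3/8)(5/7) = 15/56; P(data | r = 6) = (2/8)(6/7) = 3/14.
Multiplying each by its prior: 1/6 · 1/8 = 1/48, 1/6 · 3/14 = 1/28, 1/6 · 15/56 = 5/112, 1/6 · 2/7 = 1/21, 1/6 · 15/56 = 5/112, 1/6 · 3/14 = 1/28; summing to 11/48.
So P(r = 5 | data) = (5/112) / (11/48) = 15/77.

0.195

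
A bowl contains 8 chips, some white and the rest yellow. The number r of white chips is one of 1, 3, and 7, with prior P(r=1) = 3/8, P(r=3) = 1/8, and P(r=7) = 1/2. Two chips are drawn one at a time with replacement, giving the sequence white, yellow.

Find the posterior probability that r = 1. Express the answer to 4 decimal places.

The likelihood of the observed sequence under each hypothesis: P(data | r = 1) = (1/8)(7/8) = 7/64; P(data | r = 3) = (3/8)(5/8) = 15/64; P(data | r = 7) = (7/8)(1/8) = 7/64.
Multiplying each by its prior: 3/8 · 7/64 = 21/512, 1/8 · 15/64 = 15/512, 1/2 · 7/64 = 7/128; these sum to 1/8.
By Bayes' rule, P(r = 1 | data) = (21/512) / (1/8) = 21/64.

0.3281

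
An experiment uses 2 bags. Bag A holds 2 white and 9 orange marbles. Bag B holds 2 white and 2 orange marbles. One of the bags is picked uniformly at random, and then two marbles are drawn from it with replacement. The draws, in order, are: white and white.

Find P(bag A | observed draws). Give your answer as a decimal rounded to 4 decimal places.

Under each hypothesis, the probability of the observed sequence is: P(data | bag A) = (2/11)(2/11) = 4/121; P(data | bag B) = (2/4)(2/4) = 1/4.
Multiplying each by its prior: 1/2 · 4/121 = 2/121, 1/2 · 1/4 = 1/8; with total 137/968.
Hence P(bag A | data) = (2/121) / (137/968) = 16/137.

0.1168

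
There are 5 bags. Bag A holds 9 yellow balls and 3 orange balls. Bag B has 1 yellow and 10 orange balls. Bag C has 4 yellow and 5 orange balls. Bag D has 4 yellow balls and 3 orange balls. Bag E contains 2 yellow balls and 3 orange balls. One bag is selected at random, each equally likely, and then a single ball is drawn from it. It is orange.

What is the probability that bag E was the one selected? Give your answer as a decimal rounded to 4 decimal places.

Compute the likelihood of this draw for each case: P(data | bag A) = (3/12) = 0.25; P(data | bag B) = (10/11) = 0.90909; P(data | bag C) = (5/9) = 0.55556; P(data | bag D) = (3/7) = 0.42857; P(data | bag E) = (3/5) = 0.6.
The prior-weighted likelihoods are 1/5 · 0.25 = 0.05, 1/5 · 0.90909 = 0.18182, 1/5 · 0.55556 = 0.11111, 1/5 · 0.42857 = 0.085714, 1/5 · 0.6 = 0.12; with total 0.54864.
Hence P(bag E | data) = (0.12) / (0.54864) = 0.21872.

0.2187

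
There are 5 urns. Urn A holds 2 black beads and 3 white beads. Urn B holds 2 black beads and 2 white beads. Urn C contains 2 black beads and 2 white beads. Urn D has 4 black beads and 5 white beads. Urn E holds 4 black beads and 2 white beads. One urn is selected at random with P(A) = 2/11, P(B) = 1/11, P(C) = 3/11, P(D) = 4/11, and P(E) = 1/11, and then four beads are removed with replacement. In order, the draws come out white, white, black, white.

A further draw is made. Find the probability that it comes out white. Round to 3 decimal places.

Compute the likelihood of the observed sequence for each case: P(data | urn A) = (3/5)(3/5)(2/5)(3/5) = 0.0864; P(data | urn B) = (2/4)(2/4)(2/4)(2/4) = 0.0625; P(data | urn C) = (2/4)(2/4)(2/4)(2/4) = 0.0625; P(data | urn D) = (5/9)(5/9)(4/9)(5/9) = 0.076208; P(data | urn E) = (2/6)(2/6)(4/6)(2/6) = 0.024691.
Weighting by the prior gives 2/11 · 0.0864 = 0.015709, 1/11 · 0.0625 = 0.0056818, 3/11 · 0.0625 = 0.017045, 4/11 · 0.076208 = 0.027712, 1/11 · 0.024691 = 0.0022447; these sum to 0.068393.
The posterior is then P(urn A | data) = 0.22969, P(urn B | data) = 0.083076, P(urn C | data) = 0.24923, P(urn D | data) = 0.40519, P(urn E | data) = 0.03282.
Averaging over the posterior, P(white next | data) = (3/5)(0.22969) + (1/2)(0.083076) + (1/2)(0.24923) + (5/9)(0.40519) + (1/3)(0.03282) = 0.54001.

0.540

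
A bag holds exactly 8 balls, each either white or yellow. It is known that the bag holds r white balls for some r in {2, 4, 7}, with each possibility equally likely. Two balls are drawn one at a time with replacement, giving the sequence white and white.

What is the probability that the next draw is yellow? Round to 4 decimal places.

0.2482

The likelihood of the observed sequence under each hypothesis: P(data | r = 2) = (2/8)(2/8) = 1/16; P(data | r = 4) = (4/8)(4/8) = 1/4; P(data | r = 7) = (7/8)(7/8) = 49/64.
Multiplying each by its prior: 1/3 · 1/16 = 1/48, 1/3 · 1/4 = 1/12, 1/3 · 49/64 = 49/192; summing to 23/64.
Normalising, the posterior is P(r = 2 | data) = 4/69, P(r = 4 | data) = 16/69, P(r = 7 | data) = 49/69.
The predictive probability is P(yellow next | data) = (3/4)(4/69) + (1/2)(16/69) + (1/8)(49/69) = 137/552.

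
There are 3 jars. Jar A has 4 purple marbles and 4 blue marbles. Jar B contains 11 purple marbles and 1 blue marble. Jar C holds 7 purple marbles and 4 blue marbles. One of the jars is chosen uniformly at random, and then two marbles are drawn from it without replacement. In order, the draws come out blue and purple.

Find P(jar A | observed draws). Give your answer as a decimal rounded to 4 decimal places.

0.4582

Under each hypothesis, the probability of the observed sequence is: P(data | jar A) = (4/8)(4/7) = 0.28571; P(data | jar B) = (1/12)(11/11) = 0.083333; P(data | jar C) = (4/11)(7/10) = 0.25455.
The prior-weighted likelihoods are 1/3 · 0.28571 = 0.095238, 1/3 · 0.083333 = 0.027778, 1/3 · 0.25455 = 0.084848; summing to 0.20786.
By Bayes' rule, P(jar A | data) = (0.095238) / (0.20786) = 0.45817.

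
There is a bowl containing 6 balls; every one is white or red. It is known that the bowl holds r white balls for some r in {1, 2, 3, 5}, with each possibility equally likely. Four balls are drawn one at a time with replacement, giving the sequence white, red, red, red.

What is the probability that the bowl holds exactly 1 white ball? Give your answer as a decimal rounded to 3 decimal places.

0.369

Compute the likelihood of the observed sequence for each case: P(data | r = 1) = (1/6)(5/6)(5/6)(5/6) = 0.096451; P(data | r = 2) = (2/6)(4/6)(4/6)(4/6) = 0.098765; P(data | r = 3) = (3/6)(3/6)(3/6)(3/6) = 0.0625; P(data | r = 5) = (5/6)(1/6)(1/6)(1/6) = 0.003858.
The prior-weighted likelihoods are 1/4 · 0.096451 = 0.024113, 1/4 · 0.098765 = 0.024691, 1/4 · 0.0625 = 0.015625, 1/4 · 0.003858 = 0.00096451; summing to 0.065394.
So P(r = 1 | data) = (0.024113) / (0.065394) = 0.36873.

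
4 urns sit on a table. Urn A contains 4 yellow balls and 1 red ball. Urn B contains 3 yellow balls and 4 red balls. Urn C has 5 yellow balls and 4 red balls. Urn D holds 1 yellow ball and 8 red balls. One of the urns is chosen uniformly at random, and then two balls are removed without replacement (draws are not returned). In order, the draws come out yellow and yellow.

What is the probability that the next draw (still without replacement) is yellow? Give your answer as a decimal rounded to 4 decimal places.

0.5365

For each hypothesis, P(data | H) works out to: P(data | urn A) = (4/5)(3/4) = 0.6; P(data | urn B) = (3/7)(2/6) = 0.14286; P(data | urn C) = (5/9)(4/8) = 0.27778; P(data | urn D) = (1/9)(0/8) = 0.
Multiplying each by its prior: 1/4 · 0.6 = 0.15, 1/4 · 0.14286 = 0.035714, 1/4 · 0.27778 = 0.069444, 1/4 · 0 = 0; with total 0.25516.
Normalising, the posterior is P(urn A | data) = 0.58787, P(urn B | data) = 0.13997, P(urn C | data) = 0.27216, P(urn D | data) = 0.
So P(yellow next | data) = Σ P(yellow next | H) P(H | data) = (2/3)(0.58787) + (1/5)(0.13997) + (3/7)(0.27216) = 0.53655.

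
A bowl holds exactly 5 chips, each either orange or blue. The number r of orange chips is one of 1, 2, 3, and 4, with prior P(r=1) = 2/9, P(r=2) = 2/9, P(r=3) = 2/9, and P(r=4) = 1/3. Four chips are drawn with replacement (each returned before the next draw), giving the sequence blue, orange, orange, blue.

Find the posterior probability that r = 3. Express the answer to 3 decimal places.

0.321

The likelihood of the observed sequence under each hypothesis: P(data | r = 1) = (4/5)(1/5)(1/5)(4/5) = 0.0256; P(data | r = 2) = (3/5)(2/5)(2/5)(3/5) = 0.0576; P(data | r = 3) = (2/5)(3/5)(3/5)(2/5) = 0.0576; P(data | r = 4) = (1/5)(4/5)(4/5)(1/5) = 0.0256.
Multiplying each by its prior: 2/9 · 0.0256 = 0.0056889, 2/9 · 0.0576 = 0.0128, 2/9 · 0.0576 = 0.0128, 1/3 · 0.0256 = 0.0085333; summing to 0.039822.
Therefore the posterior P(r = 3 | data) = (0.0128) / (0.039822) = 0.32143.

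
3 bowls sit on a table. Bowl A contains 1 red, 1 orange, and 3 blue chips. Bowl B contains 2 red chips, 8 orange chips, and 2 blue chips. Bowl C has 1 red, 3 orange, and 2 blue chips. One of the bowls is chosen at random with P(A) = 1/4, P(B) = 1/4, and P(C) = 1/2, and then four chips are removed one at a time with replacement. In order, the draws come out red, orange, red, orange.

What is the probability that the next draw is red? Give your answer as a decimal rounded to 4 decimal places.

0.1686

The likelihood of the observed sequence under each hypothesis: P(data | bowl A) = (1/5)(1/5)(1/5)(1/5) = 0.0016; P(data | bowl B) = (2/12)(8/12)(2/12)(8/12) = 0.012346; P(data | bowl C) = (1/6)(3/6)(1/6)(3/6) = 0.0069444.
Multiplying each by its prior: 1/4 · 0.0016 = 0.0004, 1/4 · 0.012346 = 0.0030864, 1/2 · 0.0069444 = 0.0034722; summing to 0.0069586.
Dividing through by the total gives posterior P(bowl A | data) = 0.057482, P(bowl B | data) = 0.44354, P(bowl C | data) = 0.49898.
The predictive probability is P(red next | data) = (1/5)(0.057482) + (1/6)(0.44354) + (1/6)(0.49898) = 0.16858.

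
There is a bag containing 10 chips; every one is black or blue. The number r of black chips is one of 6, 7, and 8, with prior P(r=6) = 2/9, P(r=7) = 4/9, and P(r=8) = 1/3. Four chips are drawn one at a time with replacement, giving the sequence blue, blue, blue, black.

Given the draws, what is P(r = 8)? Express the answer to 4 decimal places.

0.1119

Under each hypothesis, the probability of the observed sequence is: P(data | r = 6) = (4/10)(4/10)(4/10)(6/10) = 0.0384; P(data | r = 7) = (3/10)(3/10)(3/10)(7/10) = 0.0189; P(data | r = 8) = (2/10)(2/10)(2/10)(8/10) = 0.0064.
Weighting by the prior gives 2/9 · 0.0384 = 0.0085333, 4/9 · 0.0189 = 0.0084, 1/3 · 0.0064 = 0.0021333; these sum to 0.019067.
Hence P(r = 8 | data) = (0.0021333) / (0.019067) = 0.11189.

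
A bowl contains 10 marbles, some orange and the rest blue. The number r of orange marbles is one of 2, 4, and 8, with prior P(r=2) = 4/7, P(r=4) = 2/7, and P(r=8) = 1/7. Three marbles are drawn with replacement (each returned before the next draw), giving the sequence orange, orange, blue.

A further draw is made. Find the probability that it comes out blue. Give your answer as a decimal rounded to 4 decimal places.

0.5429

Compute the likelihood of the observed sequence for each case: P(data | r = 2) = (2/10)(2/10)(8/10) = 4/125; P(data | r = 4) = (4/10)(4/10)(6/10) = 12/125; P(data | r = 8) = (8/10)(8/10)(2/10) = 16/125.
Weighting by the prior gives 4/7 · 4/125 = 16/875, 2/7 · 12/125 = 24/875, 1/7 · 16/125 = 16/875; these sum to 8/125.
Normalising, the posterior is P(r = 2 | data) = 2/7, P(r = 4 | data) = 3/7, P(r = 8 | data) = 2/7.
The predictive probability is P(blue next | data) = (4/5)(2/7) + (3/5)(3/7) + (1/5)(2/7) = 19/35.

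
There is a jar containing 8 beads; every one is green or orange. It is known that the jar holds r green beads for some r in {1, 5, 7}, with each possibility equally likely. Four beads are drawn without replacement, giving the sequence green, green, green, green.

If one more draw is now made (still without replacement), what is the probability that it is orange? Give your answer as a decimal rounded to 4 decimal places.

The likelihood of the observed sequence under each hypothesis: P(data | r = 1) = (1/8)(0/7) = 0; P(data | r = 5) = (5/8)(4/7)(3/6)(2/5) = 1/14; P(data | r = 7) = (7/8)(6/7)(5/6)(4/5) = 1/2.
Multiplying each by its prior: 1/3 · 0 = 0, 1/3 · 1/14 = 1/42, 1/3 · 1/2 = 1/6; these sum to 4/21.
The posterior is then P(r = 1 | data) = 0, P(r = 5 | data) = 1/8, P(r = 7 | data) = 7/8.
So P(orange next | data) = Σ P(orange next | H) P(H | data) = (3/4)(1/8) + (1/4)(7/8) = 5/16.

0.3125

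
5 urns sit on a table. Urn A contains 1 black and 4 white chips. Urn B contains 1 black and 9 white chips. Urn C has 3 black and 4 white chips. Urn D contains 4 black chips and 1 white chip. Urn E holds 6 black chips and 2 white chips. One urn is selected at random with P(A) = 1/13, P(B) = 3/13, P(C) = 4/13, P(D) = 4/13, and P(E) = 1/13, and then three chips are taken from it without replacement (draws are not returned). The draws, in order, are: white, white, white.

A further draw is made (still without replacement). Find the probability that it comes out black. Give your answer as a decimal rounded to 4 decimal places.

Under each hypothesis, the probability of the observed sequence is: P(data | urn A) = (4/5)(3/4)(2/3) = 2/5; P(data | urn B) = (9/10)(8/9)(7/8) = 7/10; P(data | urn C) = (4/7)(3/6)(2/5) = 4/35; P(data | urn D) = (1/5)(0/4) = 0; P(data | urn E) = (2/8)(1/7)(0/6) = 0.
Multiplying each by its prior: 1/13 · 2/5 = 2/65, 3/13 · 7/10 = 21/130, 4/13 · 4/35 = 16/455, 4/13 · 0 = 0, 1/13 · 0 = 0; these sum to 207/910.
Dividing through by the total gives posterior P(urn A | data) = 28/207, P(urn B | data) = 49/69, P(urn C | data) = 32/207, P(urn D | data) = 0, P(urn E | data) = 0.
So P(black next | data) = Σ P(black next | H) P(H | data) = (1/2)(28/207) + (1/7)(49/69) + (3/4)(32/207) = 59/207.

0.2850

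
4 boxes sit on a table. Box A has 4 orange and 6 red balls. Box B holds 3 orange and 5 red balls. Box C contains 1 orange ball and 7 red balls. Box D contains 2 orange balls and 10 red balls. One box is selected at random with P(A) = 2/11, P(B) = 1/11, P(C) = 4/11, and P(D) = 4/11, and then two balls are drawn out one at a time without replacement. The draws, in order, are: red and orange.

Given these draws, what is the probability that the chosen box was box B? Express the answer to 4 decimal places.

The likelihood of the observed sequence under each hypothesis: P(data | box A) = (6/10)(4/9) = 0.26667; P(data | box B) = (5/8)(3/7) = 0.26786; P(data | box C) = (7/8)(1/7) = 0.125; P(data | box D) = (10/12)(2/11) = 0.15152.
Weighting by the prior gives 2/11 · 0.26667 = 0.048485, 1/11 · 0.26786 = 0.024351, 4/11 · 0.125 = 0.045455, 4/11 · 0.15152 = 0.055096; these sum to 0.17339.
Therefore the posterior P(box B | data) = (0.024351) / (0.17339) = 0.14044.

0.1404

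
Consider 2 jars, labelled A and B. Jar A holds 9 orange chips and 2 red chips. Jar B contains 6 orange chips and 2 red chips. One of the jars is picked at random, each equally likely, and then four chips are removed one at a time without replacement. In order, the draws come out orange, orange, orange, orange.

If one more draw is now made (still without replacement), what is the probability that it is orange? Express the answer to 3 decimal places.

For each hypothesis, P(data | H) works out to: P(data | jar A) = (9/11)(8/10)(7/9)(6/8) = 0.38182; P(data | jar B) = (6/8)(5/7)(4/6)(3/5) = 0.21429.
Multiplying each by its prior: 1/2 · 0.38182 = 0.19091, 1/2 · 0.21429 = 0.10714; summing to 0.29805.
Normalising, the posterior is P(jar A | data) = 0.64052, P(jar B | data) = 0.35948.
The predictive probability is P(orange next | data) = (5/7)(0.64052) + (1/2)(0.35948) = 0.63725.

0.637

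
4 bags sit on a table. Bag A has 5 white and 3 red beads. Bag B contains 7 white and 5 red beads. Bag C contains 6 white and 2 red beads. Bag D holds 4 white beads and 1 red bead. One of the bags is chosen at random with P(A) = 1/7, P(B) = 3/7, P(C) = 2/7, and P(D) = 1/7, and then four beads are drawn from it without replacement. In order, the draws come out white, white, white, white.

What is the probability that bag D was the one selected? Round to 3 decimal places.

For each hypothesis, P(data | H) works out to: P(data | bag A) = (5/8)(4/7)(3/6)(2/5) = 1/14; P(data | bag B) = (7/12)(6/11)(5/10)(4/9) = 7/99; P(data | bag C) = (6/8)(5/7)(4/6)(3/5) = 3/14; P(data | bag D) = (4/5)(3/4)(2/3)(1/2) = 1/5.
Weighting by the prior gives 1/7 · 1/14 = 1/98, 3/7 · 7/99 = 1/33, 2/7 · 3/14 = 3/49, 1/7 · 1/5 = 1/35; summing to 43/330.
Hence P(bag D | data) = (1/35) / (43/330) = 66/301.

0.219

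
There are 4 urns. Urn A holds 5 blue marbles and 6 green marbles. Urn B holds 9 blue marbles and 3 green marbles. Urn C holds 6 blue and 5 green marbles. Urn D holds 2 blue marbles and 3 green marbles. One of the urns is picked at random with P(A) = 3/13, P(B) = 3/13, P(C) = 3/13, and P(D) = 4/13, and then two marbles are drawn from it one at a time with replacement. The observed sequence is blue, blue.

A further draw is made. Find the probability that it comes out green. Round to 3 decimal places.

Compute the likelihood of the observed sequence for each case: P(data | urn A) = (5/11)(5/11) = 0.20661; P(data | urn B) = (9/12)(9/12) = 0.5625; P(data | urn C) = (6/11)(6/11) = 0.29752; P(data | urn D) = (2/5)(2/5) = 0.16.
The prior-weighted likelihoods are 3/13 · 0.20661 = 0.04768, 3/13 · 0.5625 = 0.12981, 3/13 · 0.29752 = 0.068659, 4/13 · 0.16 = 0.049231; summing to 0.29538.
Dividing through by the total gives posterior P(urn A | data) = 0.16142, P(urn B | data) = 0.43946, P(urn C | data) = 0.23244, P(urn D | data) = 0.16667.
So P(green next | data) = Σ P(green next | H) P(H | data) = (6/11)(0.16142) + (1/4)(0.43946) + (5/11)(0.23244) + (3/5)(0.16667) = 0.40357.

0.404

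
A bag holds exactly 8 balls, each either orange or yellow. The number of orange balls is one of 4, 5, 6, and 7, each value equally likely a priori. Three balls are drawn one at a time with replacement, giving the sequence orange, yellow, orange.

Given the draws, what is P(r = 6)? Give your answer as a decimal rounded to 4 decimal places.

Under each hypothesis, the probability of the observed sequence is: P(data | r = 4) = (4/8)(4/8)(4/8) = 0.125; P(data | r = 5) = (5/8)(3/8)(5/8) = 0.14648; P(data | r = 6) = (6/8)(2/8)(6/8) = 0.14062; P(data | r = 7) = (7/8)(1/8)(7/8) = 0.095703.
Weighting by the prior gives 1/4 · 0.125 = 0.03125, 1/4 · 0.14648 = 0.036621, 1/4 · 0.14062 = 0.035156, 1/4 · 0.095703 = 0.023926; with total 0.12695.
So P(r = 6 | data) = (0.035156) / (0.12695) = 0.27692.

0.2769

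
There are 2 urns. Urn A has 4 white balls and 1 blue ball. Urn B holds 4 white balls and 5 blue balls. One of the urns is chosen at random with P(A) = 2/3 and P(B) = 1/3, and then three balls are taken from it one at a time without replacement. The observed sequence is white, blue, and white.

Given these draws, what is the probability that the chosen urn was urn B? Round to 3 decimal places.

0.229

For each hypothesis, P(data | H) works out to: P(data | urn A) = (4/5)(1/4)(3/3) = 1/5; P(data | urn B) = (4/9)(5/8)(3/7) = 5/42.
Multiplying each by its prior: 2/3 · 1/5 = 2/15, 1/3 · 5/42 = 5/126; summing to 109/630.
Therefore the posterior P(urn B | data) = (5/126) / (109/630) = 25/109.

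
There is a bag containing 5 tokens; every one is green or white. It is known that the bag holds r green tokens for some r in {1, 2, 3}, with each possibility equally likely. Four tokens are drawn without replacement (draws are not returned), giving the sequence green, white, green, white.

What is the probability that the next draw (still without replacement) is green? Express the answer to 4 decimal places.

0.5000

For each hypothesis, P(data | H) works out to: P(data | r = 1) = (1/5)(4/4)(0/3) = 0; P(data | r = 2) = (2/5)(3/4)(1/3)(2/2) = 1/10; P(data | r = 3) = (3/5)(2/4)(2/3)(1/2) = 1/10.
Weighting by the prior gives 1/3 · 0 = 0, 1/3 · 1/10 = 1/30, 1/3 · 1/10 = 1/30; summing to 1/15.
Dividing through by the total gives posterior P(r = 1 | data) = 0, P(r = 2 | data) = 1/2, P(r = 3 | data) = 1/2.
So P(green next | data) = Σ P(green next | H) P(H | data) = (0)(1/2) + (1)(1/2) = 1/2.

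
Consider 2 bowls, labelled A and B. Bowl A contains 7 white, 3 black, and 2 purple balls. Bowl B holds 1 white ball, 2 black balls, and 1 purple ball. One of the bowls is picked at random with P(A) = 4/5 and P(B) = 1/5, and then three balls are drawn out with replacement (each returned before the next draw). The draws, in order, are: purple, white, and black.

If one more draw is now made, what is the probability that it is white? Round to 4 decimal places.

For each hypothesis, P(data | H) works out to: P(data | bowl A) = (2/12)(7/12)(3/12) = 0.024306; P(data | bowl B) = (1/4)(1/4)(2/4) = 0.03125.
Multiplying each by its prior: 4/5 · 0.024306 = 0.019444, 1/5 · 0.03125 = 0.00625; summing to 0.025694.
Normalising, the posterior is P(bowl A | data) = 0.75676, P(bowl B | data) = 0.24324.
So P(white next | data) = Σ P(white next | H) P(H | data) = (7/12)(0.75676) + (1/4)(0.24324) = 0.50225.

0.5023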